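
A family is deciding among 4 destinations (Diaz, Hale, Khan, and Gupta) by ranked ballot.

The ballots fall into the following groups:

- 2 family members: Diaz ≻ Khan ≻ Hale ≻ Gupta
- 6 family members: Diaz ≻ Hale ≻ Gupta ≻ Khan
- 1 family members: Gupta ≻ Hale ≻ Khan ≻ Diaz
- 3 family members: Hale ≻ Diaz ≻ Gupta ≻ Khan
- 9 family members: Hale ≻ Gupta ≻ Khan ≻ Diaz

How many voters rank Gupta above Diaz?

10

Ballots ranking Gupta above Diaz: 1+9 = 10.
Ballots ranking Diaz above Gupta: 2+6+3 = 11.
So 10 of 21 voters prefer Gupta to Diaz.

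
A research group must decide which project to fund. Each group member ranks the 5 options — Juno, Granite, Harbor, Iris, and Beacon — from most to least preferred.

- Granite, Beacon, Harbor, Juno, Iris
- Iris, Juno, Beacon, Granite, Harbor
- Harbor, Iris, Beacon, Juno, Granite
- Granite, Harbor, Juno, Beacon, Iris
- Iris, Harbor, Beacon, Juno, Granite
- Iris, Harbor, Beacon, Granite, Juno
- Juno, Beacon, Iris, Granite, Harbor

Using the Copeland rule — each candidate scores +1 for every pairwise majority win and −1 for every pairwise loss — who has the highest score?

Pairwise results:
  Juno vs Granite: Juno wins 4–3.
  Juno vs Harbor: Harbor wins 5–2.
  Juno vs Iris: Iris wins 4–3.
  Juno vs Beacon: Beacon wins 4–3.
  Granite vs Harbor: Granite wins 4–3.
  Granite vs Iris: Iris wins 5–2.
  Granite vs Beacon: Beacon wins 5–2.
  Harbor vs Iris: Iris wins 4–3.
  Harbor vs Beacon: Harbor wins 4–3.
  Iris vs Beacon: Iris wins 4–3.
Copeland scores (wins − losses):
  Juno: 1 − 3 = -2
  Granite: 1 − 3 = -2
  Harbor: 2 − 2 = 0
  Iris: 4 − 0 = 4
  Beacon: 2 − 2 = 0
Iris has the best Copeland score.

Iris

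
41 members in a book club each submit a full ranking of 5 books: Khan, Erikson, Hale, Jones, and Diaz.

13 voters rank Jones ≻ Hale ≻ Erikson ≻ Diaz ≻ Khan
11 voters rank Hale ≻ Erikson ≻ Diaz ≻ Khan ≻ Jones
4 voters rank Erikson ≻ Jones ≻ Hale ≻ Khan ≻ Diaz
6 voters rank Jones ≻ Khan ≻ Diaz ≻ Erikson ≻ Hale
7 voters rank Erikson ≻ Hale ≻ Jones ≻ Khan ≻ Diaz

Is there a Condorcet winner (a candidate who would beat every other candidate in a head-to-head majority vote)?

Head-to-head results (41 voters total):
Khan vs Erikson: Erikson wins 35–6.
Khan vs Hale: Hale wins 35–6.
Khan vs Jones: Jones wins 30–11.
Khan vs Diaz: Diaz wins 24–17.
Erikson vs Hale: Hale wins 24–17.
Erikson vs Jones: Erikson wins 22–19.
Erikson vs Diaz: Erikson wins 35–6.
Hale vs Jones: Jones wins 23–18.
Hale vs Diaz: Hale wins 35–6.
Jones vs Diaz: Jones wins 30–11.
No candidate beats all others: Erikson beats Jones beats Hale beats Erikson, a majority cycle.

No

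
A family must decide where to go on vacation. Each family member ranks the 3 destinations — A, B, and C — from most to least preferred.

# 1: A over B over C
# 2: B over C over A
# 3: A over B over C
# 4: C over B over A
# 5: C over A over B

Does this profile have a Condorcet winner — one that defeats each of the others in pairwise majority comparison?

No

Head-to-head results (5 voters total):
A vs B: A wins 3–2.
A vs C: C wins 3–2.
B vs C: B wins 3–2.
No candidate beats all others: A beats B beats C beats A, a majority cycle.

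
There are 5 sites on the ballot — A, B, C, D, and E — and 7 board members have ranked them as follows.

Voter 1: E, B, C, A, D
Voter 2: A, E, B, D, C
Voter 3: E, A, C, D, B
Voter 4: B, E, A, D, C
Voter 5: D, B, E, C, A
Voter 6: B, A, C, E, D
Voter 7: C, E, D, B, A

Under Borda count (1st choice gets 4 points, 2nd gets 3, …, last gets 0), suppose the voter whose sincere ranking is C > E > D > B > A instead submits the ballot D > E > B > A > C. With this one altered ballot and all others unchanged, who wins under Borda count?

Borda totals with the altered ballot: A 14, B 18, C 7, D 11, E 20.
The winner is unchanged: still E.

E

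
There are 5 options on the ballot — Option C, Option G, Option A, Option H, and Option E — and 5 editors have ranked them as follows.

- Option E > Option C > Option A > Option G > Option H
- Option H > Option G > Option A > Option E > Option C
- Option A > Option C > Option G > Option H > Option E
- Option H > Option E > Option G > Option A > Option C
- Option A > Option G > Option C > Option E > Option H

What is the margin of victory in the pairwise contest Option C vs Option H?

Ballots ranking Option C above Option H: 3.
Ballots ranking Option H above Option C: 2.
Option C wins 3–2, a margin of 1.

1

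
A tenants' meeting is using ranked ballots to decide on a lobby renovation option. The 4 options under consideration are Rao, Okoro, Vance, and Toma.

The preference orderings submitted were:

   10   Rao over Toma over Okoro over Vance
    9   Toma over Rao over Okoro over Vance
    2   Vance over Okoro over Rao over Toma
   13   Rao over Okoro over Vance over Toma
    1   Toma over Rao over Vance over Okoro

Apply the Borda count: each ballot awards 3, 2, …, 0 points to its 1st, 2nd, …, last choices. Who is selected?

Rao

Borda scores:
  Rao: 10·3 + 9·2 + 2·1 + 13·3 + 2 = 91
  Okoro: 10·1 + 9·1 + 2·2 + 13·2 + 0 = 49
  Vance: 10·0 + 9·0 + 2·3 + 13·1 + 1 = 20
  Toma: 10·2 + 9·3 + 2·0 + 13·0 + 3 = 50
Rao has the highest total.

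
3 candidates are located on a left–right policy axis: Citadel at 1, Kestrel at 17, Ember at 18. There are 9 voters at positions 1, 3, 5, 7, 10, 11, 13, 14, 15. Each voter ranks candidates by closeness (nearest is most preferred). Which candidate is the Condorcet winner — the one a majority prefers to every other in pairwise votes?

Kestrel

With single-peaked preferences on a line, the Condorcet winner is the candidate closest to the median voter.
The median voter (position 10) is closest to Kestrel at 17.
Check: Kestrel vs Ember — voters closer to Kestrel: 9 of 9.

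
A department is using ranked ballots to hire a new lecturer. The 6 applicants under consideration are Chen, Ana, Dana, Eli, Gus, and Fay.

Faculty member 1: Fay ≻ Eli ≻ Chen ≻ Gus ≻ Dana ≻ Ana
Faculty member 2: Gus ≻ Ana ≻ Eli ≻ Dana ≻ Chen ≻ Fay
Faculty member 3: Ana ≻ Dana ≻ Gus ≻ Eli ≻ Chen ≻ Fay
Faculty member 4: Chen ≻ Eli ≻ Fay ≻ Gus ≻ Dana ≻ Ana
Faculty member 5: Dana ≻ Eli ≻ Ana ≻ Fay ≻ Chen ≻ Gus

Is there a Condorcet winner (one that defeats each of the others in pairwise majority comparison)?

Head-to-head results (5 voters total):
Chen vs Ana: Ana wins 3–2.
Chen vs Dana: Dana wins 3–2.
Chen vs Eli: Eli wins 4–1.
Chen vs Gus: Chen wins 3–2.
Chen vs Fay: Chen wins 3–2.
Ana vs Dana: Dana wins 3–2.
Ana vs Eli: Eli wins 3–2.
Ana vs Gus: Gus wins 3–2.
Ana vs Fay: Ana wins 3–2.
Dana vs Eli: Eli wins 3–2.
Dana vs Gus: Gus wins 3–2.
Dana vs Fay: Dana wins 3–2.
Eli vs Gus: Eli wins 3–2.
Eli vs Fay: Eli wins 4–1.
Gus vs Fay: Fay wins 3–2.
Eli beats each rival — Chen (4–1), Ana (3–2), Dana (3–2), Gus (3–2), Fay (4–1) — so Eli is the Condorcet winner.

Yes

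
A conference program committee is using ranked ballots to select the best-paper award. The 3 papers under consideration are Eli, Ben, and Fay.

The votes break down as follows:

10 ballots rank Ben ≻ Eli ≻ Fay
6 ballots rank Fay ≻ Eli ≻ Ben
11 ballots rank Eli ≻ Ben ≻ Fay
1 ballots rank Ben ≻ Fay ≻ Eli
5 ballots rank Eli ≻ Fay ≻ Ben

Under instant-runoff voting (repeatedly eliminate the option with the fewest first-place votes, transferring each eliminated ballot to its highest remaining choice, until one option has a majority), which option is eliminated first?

Fay

Round 1: Eli 16, Ben 11, Fay 6. Fay has the fewest and is eliminated.
Round 2: Eli 22, Ben 11. Eli has a majority.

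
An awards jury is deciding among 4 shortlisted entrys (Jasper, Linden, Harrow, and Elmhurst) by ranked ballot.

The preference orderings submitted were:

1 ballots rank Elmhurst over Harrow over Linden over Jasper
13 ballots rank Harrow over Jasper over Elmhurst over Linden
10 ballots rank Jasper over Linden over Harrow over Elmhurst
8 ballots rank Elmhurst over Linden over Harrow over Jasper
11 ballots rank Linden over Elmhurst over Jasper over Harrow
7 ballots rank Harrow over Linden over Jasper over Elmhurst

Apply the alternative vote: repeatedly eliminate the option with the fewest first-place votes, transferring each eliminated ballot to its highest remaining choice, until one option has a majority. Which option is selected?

Linden

Round 1: Harrow 20, Linden 11, Jasper 10, Elmhurst 9. Elmhurst has the fewest and is eliminated.
Round 2: Harrow 21, Linden 19, Jasper 10. Jasper has the fewest and is eliminated.
Round 3: Linden 29, Harrow 21. Linden has a majority.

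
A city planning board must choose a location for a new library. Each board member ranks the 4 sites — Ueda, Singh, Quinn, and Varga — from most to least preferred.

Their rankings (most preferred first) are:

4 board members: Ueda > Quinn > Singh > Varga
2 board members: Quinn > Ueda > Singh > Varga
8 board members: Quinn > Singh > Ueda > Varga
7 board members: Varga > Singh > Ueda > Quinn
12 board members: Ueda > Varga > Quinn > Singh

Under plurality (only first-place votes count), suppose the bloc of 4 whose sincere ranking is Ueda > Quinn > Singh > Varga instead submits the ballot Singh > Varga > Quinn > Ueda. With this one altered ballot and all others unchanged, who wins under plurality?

Ueda

First-place totals with the altered ballot: Ueda 12, Singh 4, Quinn 10, Varga 7.
The winner is unchanged: still Ueda.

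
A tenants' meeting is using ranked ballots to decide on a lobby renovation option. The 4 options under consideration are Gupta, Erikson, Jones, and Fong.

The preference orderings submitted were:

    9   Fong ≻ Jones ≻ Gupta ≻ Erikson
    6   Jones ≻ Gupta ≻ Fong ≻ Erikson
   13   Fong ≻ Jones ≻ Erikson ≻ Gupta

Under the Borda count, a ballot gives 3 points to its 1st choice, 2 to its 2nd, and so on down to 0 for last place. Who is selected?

Fong

Borda scores:
  Gupta: 9·1 + 6·2 + 13·0 = 21
  Erikson: 9·0 + 6·0 + 13·1 = 13
  Jones: 9·2 + 6·3 + 13·2 = 62
  Fong: 9·3 + 6·1 + 13·3 = 72
Fong has the highest total.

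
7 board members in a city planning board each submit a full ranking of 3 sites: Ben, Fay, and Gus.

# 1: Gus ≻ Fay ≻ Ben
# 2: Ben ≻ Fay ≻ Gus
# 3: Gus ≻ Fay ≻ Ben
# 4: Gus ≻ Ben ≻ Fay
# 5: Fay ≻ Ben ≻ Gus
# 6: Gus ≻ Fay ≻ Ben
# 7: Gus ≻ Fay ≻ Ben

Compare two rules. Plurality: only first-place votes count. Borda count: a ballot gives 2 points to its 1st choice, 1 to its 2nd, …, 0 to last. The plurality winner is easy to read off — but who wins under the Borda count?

Plurality first-place counts: Ben 1, Fay 1, Gus 5 → Gus.
Borda totals: Ben 4, Fay 7, Gus 10 → Gus.

Gus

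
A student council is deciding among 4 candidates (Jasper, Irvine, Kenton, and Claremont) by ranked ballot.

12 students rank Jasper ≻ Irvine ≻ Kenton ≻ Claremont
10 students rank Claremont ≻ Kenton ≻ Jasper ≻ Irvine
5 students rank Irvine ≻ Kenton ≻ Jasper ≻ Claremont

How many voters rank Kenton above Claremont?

Ballots ranking Kenton above Claremont: 12+5 = 17.
Ballots ranking Claremont above Kenton: 10.
So 17 of 27 voters prefer Kenton to Claremont.

17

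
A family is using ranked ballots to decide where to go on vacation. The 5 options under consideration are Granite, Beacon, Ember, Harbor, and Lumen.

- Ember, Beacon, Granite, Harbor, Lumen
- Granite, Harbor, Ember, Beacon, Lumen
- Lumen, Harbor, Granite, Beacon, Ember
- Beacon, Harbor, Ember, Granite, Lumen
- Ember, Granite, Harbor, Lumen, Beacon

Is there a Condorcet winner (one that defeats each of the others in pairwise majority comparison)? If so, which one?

Head-to-head results (5 voters total):
Granite vs Beacon: Granite wins 3–2.
Granite vs Ember: Ember wins 3–2.
Granite vs Harbor: Granite wins 3–2.
Granite vs Lumen: Granite wins 4–1.
Beacon vs Ember: Ember wins 3–2.
Beacon vs Harbor: Harbor wins 3–2.
Beacon vs Lumen: Beacon wins 3–2.
Ember vs Harbor: Harbor wins 3–2.
Ember vs Lumen: Ember wins 4–1.
Harbor vs Lumen: Harbor wins 4–1.
No candidate beats all others: Granite beats Harbor beats Ember beats Granite, a majority cycle.

There is no Condorcet winner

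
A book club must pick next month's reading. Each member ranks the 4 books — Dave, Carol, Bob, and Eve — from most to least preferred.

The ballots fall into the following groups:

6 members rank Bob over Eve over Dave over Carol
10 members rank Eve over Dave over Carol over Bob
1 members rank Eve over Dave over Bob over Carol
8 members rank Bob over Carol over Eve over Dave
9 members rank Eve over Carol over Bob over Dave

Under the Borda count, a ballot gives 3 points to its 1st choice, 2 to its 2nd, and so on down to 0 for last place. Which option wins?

Eve

Borda scores:
  Dave: 6·1 + 10·2 + 2 + 8·0 + 9·0 = 28
  Carol: 6·0 + 10·1 + 0 + 8·2 + 9·2 = 44
  Bob: 6·3 + 10·0 + 1 + 8·3 + 9·1 = 52
  Eve: 6·2 + 10·3 + 3 + 8·1 + 9·3 = 80
Eve has the highest total.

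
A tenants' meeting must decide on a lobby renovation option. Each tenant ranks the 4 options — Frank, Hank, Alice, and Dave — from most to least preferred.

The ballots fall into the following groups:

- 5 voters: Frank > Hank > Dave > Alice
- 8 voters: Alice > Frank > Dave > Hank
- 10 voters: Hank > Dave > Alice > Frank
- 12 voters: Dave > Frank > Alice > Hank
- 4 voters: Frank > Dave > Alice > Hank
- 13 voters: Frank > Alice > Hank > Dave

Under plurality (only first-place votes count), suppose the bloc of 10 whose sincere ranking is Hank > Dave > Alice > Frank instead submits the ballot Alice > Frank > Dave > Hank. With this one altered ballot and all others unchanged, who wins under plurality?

Frank

First-place totals with the altered ballot: Frank 22, Hank 0, Alice 18, Dave 12.
The winner is unchanged: still Frank.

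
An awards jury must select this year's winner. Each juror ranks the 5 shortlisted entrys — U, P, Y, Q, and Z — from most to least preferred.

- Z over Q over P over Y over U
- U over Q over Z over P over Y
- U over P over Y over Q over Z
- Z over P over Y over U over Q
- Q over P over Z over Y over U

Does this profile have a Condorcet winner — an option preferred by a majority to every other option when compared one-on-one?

No

Head-to-head results (5 voters total):
U vs P: P wins 3–2.
U vs Y: Y wins 3–2.
U vs Q: U wins 3–2.
U vs Z: Z wins 3–2.
P vs Y: P wins 5–0.
P vs Q: Q wins 3–2.
P vs Z: Z wins 3–2.
Y vs Q: Q wins 3–2.
Y vs Z: Z wins 4–1.
Q vs Z: Q wins 3–2.
No candidate beats all others: U beats Q beats P beats U, a majority cycle.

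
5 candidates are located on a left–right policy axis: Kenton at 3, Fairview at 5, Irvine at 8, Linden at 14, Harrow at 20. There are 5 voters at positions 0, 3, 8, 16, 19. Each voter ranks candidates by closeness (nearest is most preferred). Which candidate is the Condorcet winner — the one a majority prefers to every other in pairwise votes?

With single-peaked preferences on a line, the Condorcet winner is the candidate closest to the median voter.
The median voter (position 8) is closest to Irvine at 8.
Check: Irvine vs Harrow — voters closer to Irvine: 3 of 5.

Irvine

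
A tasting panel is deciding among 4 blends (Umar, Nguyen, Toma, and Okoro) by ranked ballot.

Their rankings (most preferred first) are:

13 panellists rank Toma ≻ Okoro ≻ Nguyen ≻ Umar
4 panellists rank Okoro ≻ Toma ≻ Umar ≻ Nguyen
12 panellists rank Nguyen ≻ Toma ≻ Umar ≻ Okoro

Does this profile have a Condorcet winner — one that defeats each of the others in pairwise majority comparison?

Yes

Head-to-head results (29 voters total):
Umar vs Nguyen: Nguyen wins 25–4.
Umar vs Toma: Toma wins 29–0.
Umar vs Okoro: Okoro wins 17–12.
Nguyen vs Toma: Toma wins 17–12.
Nguyen vs Okoro: Okoro wins 17–12.
Toma vs Okoro: Toma wins 25–4.
Toma beats each rival — Umar (29–0), Nguyen (17–12), Okoro (25–4) — so Toma is the Condorcet winner.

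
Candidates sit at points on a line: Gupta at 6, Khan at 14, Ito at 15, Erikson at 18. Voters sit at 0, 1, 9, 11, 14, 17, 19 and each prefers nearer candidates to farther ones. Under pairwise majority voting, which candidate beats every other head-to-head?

With single-peaked preferences on a line, the Condorcet winner is the candidate closest to the median voter.
The median voter (position 11) is closest to Khan at 14.
Check: Khan vs Erikson — voters closer to Khan: 5 of 7.

Khan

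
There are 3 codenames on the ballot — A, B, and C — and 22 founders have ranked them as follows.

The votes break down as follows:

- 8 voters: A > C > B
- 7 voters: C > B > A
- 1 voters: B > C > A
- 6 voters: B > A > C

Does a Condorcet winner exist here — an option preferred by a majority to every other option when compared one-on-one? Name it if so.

Head-to-head results (22 voters total):
A vs B: B wins 14–8.
A vs C: A wins 14–8.
B vs C: C wins 15–7.
No candidate beats all others: A beats C beats B beats A, a majority cycle.

No Condorcet winner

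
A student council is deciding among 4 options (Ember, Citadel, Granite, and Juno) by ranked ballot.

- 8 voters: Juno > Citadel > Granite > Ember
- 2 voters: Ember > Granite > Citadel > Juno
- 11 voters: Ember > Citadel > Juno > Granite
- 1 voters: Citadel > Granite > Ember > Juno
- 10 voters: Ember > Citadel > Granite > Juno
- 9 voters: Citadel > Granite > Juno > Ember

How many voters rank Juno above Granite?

19

Ballots ranking Juno above Granite: 8+11 = 19.
Ballots ranking Granite above Juno: 2+1+10+9 = 22.
So 19 of 41 voters prefer Juno to Granite.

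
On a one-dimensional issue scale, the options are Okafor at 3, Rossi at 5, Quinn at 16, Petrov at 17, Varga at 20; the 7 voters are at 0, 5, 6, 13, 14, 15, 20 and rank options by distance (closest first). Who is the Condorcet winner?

With single-peaked preferences on a line, the Condorcet winner is the candidate closest to the median voter.
The median voter (position 13) is closest to Quinn at 16.
Check: Quinn vs Varga — voters closer to Quinn: 6 of 7.

Quinn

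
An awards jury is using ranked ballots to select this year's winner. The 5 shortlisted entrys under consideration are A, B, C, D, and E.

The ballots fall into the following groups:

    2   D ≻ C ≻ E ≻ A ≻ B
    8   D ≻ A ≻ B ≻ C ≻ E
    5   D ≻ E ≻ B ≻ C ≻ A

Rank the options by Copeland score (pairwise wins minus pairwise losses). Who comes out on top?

Pairwise results:
  A vs B: A wins 10–5.
  A vs C: A wins 8–7.
  A vs D: D wins 15–0.
  A vs E: A wins 8–7.
  B vs C: B wins 13–2.
  B vs D: D wins 15–0.
  B vs E: B wins 8–7.
  C vs D: D wins 15–0.
  C vs E: C wins 10–5.
  D vs E: D wins 15–0.
Copeland scores (wins − losses):
  A: 3 − 1 = 2
  B: 2 − 2 = 0
  C: 1 − 3 = -2
  D: 4 − 0 = 4
  E: 0 − 4 = -4
D has the best Copeland score.

D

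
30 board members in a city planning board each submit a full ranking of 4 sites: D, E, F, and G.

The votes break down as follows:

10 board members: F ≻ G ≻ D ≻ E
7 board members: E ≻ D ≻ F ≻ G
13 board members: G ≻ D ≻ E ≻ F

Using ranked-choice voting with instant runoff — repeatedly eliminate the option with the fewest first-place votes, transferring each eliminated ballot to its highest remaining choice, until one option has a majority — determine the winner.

F

Round 1: G 13, F 10, E 7, D 0. D has the fewest and is eliminated.
Round 2: G 13, F 10, E 7. E has the fewest and is eliminated.
Round 3: F 17, G 13. F has a majority.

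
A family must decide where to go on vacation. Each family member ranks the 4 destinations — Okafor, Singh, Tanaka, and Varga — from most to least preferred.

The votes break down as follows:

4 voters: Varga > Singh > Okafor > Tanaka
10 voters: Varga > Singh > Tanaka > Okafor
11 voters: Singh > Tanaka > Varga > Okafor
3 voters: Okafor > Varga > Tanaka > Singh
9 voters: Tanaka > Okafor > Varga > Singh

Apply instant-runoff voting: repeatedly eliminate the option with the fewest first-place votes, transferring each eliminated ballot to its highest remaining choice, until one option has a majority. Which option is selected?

Round 1: Varga 14, Singh 11, Tanaka 9, Okafor 3. Okafor has the fewest and is eliminated.
Round 2: Varga 17, Singh 11, Tanaka 9. Tanaka has the fewest and is eliminated.
Round 3: Varga 26, Singh 11. Varga has a majority.

Varga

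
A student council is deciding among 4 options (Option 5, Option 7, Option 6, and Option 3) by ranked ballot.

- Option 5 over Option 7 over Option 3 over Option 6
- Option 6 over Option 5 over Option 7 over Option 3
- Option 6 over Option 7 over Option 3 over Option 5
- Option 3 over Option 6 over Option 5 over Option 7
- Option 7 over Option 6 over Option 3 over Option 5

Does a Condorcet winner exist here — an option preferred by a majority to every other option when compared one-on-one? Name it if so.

Head-to-head results (5 voters total):
Option 5 vs Option 7: Option 5 wins 3–2.
Option 5 vs Option 6: Option 6 wins 4–1.
Option 5 vs Option 3: Option 3 wins 3–2.
Option 7 vs Option 6: Option 6 wins 3–2.
Option 7 vs Option 3: Option 7 wins 4–1.
Option 6 vs Option 3: Option 6 wins 3–2.
Option 6 beats each rival — Option 5 (4–1), Option 7 (3–2), Option 3 (3–2) — so Option 6 is the Condorcet winner.

Option 6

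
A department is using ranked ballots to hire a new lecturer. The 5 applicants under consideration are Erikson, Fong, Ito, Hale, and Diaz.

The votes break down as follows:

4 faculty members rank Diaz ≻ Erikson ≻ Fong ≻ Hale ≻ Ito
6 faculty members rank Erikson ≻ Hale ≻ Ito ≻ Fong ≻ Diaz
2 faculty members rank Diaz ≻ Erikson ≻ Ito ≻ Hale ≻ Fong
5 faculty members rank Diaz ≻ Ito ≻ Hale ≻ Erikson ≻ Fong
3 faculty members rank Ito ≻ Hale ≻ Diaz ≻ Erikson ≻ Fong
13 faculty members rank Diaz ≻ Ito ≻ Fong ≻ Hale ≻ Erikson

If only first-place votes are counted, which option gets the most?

First-place vote totals:
  Erikson: 6
  Fong: 0
  Ito: 3
  Hale: 0
  Diaz: 24
Diaz has the most first-place votes.

Diaz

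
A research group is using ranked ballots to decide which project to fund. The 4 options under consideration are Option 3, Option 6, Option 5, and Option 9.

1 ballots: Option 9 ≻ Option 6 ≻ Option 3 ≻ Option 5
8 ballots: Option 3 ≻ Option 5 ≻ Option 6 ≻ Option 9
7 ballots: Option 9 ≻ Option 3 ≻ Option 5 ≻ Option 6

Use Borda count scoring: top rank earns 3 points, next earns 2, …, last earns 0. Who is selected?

Borda scores:
  Option 3: 1 + 8·3 + 7·2 = 39
  Option 6: 2 + 8·1 + 7·0 = 10
  Option 5: 0 + 8·2 + 7·1 = 23
  Option 9: 3 + 8·0 + 7·3 = 24
Option 3 has the highest total.

Option 3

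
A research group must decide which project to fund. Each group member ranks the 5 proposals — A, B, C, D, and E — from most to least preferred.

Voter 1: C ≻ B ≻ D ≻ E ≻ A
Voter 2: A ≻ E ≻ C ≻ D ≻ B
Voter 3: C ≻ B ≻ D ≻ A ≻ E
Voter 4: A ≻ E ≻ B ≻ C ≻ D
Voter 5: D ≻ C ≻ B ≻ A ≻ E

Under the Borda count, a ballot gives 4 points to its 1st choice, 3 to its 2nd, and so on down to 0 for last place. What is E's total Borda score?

Borda scores:
  A: 0 + 4 + 1 + 4 + 1 = 10
  B: 3 + 0 + 3 + 2 + 2 = 10
  C: 4 + 2 + 4 + 1 + 3 = 14
  D: 2 + 1 + 2 + 0 + 4 = 9
  E: 1 + 3 + 0 + 3 + 0 = 7

7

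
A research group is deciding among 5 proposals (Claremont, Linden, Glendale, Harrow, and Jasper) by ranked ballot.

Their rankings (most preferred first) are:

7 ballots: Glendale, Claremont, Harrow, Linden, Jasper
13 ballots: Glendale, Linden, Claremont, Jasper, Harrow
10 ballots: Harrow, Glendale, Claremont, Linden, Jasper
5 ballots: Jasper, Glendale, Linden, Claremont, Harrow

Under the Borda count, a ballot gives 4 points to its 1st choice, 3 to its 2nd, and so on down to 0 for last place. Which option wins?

Glendale

Borda scores:
  Claremont: 7·3 + 13·2 + 10·2 + 5·1 = 72
  Linden: 7·1 + 13·3 + 10·1 + 5·2 = 66
  Glendale: 7·4 + 13·4 + 10·3 + 5·3 = 125
  Harrow: 7·2 + 13·0 + 10·4 + 5·0 = 54
  Jasper: 7·0 + 13·1 + 10·0 + 5·4 = 33
Glendale has the highest total.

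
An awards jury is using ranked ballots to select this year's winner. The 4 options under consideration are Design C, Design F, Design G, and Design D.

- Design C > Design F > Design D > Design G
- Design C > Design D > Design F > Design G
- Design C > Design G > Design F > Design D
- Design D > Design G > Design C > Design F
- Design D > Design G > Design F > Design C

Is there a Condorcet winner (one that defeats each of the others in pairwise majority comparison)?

Head-to-head results (5 voters total):
Design C vs Design F: Design C wins 4–1.
Design C vs Design G: Design C wins 3–2.
Design C vs Design D: Design C wins 3–2.
Design F vs Design G: Design G wins 3–2.
Design F vs Design D: Design D wins 3–2.
Design G vs Design D: Design D wins 4–1.
Design C beats each rival — Design F (4–1), Design G (3–2), Design D (3–2) — so Design C is the Condorcet winner.

Yes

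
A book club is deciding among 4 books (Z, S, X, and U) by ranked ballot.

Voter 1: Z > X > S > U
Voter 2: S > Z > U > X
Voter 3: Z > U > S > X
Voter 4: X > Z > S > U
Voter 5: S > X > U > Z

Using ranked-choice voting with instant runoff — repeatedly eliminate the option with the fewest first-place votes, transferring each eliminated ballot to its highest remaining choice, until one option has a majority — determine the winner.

Z

Round 1: Z 2, S 2, X 1, U 0. U has the fewest and is eliminated.
Round 2: Z 2, S 2, X 1. X has the fewest and is eliminated.
Round 3: Z 3, S 2. Z has a majority.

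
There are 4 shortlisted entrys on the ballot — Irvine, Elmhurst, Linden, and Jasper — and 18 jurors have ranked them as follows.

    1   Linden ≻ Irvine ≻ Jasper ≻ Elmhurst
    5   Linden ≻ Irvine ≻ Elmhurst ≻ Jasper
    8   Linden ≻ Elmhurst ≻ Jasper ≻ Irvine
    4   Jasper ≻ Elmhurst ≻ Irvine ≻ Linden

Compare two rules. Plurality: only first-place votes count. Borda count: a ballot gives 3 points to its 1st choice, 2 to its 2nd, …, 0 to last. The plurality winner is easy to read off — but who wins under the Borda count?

Linden

Plurality first-place counts: Irvine 0, Elmhurst 0, Linden 14, Jasper 4 → Linden.
Borda totals: Irvine 16, Elmhurst 29, Linden 42, Jasper 21 → Linden.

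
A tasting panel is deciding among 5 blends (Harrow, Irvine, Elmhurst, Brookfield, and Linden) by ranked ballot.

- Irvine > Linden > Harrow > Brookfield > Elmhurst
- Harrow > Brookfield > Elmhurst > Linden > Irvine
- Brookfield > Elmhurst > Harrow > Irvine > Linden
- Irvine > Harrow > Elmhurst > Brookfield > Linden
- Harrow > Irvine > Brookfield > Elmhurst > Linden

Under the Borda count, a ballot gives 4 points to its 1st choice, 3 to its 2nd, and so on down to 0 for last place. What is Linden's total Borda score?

4

Borda scores:
  Harrow: 2 + 4 + 2 + 3 + 4 = 15
  Irvine: 4 + 0 + 1 + 4 + 3 = 12
  Elmhurst: 0 + 2 + 3 + 2 + 1 = 8
  Brookfield: 1 + 3 + 4 + 1 + 2 = 11
  Linden: 3 + 1 + 0 + 0 + 0 = 4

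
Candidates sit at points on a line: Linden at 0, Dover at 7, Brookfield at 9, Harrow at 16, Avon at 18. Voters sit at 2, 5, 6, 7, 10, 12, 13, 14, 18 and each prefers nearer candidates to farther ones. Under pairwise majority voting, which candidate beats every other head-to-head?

With single-peaked preferences on a line, the Condorcet winner is the candidate closest to the median voter.
The median voter (position 10) is closest to Brookfield at 9.
Check: Brookfield vs Linden — voters closer to Brookfield: 8 of 9.

Brookfield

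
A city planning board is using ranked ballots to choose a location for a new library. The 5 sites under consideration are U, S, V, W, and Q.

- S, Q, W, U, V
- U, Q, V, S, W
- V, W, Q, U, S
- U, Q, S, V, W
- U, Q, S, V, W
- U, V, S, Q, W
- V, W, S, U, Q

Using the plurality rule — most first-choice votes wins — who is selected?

U

First-place vote totals:
  U: 4
  S: 1
  V: 2
  W: 0
  Q: 0
U has the most first-place votes.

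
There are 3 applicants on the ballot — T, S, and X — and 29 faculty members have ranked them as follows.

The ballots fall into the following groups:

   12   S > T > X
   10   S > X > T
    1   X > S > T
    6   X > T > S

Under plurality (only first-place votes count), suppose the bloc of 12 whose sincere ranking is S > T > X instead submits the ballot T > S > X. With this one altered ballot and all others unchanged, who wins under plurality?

First-place totals with the altered ballot: T 12, S 10, X 7.
The switch changes the winner from S to T.

T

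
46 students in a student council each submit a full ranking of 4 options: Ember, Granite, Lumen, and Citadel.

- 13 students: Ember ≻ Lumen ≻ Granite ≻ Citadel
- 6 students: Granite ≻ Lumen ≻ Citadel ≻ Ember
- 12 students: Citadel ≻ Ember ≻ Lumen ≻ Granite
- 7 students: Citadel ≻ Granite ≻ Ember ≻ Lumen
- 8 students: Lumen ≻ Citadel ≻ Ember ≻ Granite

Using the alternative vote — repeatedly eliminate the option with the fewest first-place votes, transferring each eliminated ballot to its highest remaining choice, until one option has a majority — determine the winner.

Round 1: Citadel 19, Ember 13, Lumen 8, Granite 6. Granite has the fewest and is eliminated.
Round 2: Citadel 19, Lumen 14, Ember 13. Ember has the fewest and is eliminated.
Round 3: Lumen 27, Citadel 19. Lumen has a majority.

Lumen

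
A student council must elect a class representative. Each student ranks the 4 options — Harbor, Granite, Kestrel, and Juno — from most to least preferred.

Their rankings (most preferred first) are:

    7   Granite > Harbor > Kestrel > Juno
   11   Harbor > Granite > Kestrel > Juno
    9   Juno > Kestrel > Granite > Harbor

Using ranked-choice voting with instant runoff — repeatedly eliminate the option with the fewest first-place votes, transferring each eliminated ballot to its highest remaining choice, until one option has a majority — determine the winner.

Round 1: Harbor 11, Juno 9, Granite 7, Kestrel 0. Kestrel has the fewest and is eliminated.
Round 2: Harbor 11, Juno 9, Granite 7. Granite has the fewest and is eliminated.
Round 3: Harbor 18, Juno 9. Harbor has a majority.

Harbor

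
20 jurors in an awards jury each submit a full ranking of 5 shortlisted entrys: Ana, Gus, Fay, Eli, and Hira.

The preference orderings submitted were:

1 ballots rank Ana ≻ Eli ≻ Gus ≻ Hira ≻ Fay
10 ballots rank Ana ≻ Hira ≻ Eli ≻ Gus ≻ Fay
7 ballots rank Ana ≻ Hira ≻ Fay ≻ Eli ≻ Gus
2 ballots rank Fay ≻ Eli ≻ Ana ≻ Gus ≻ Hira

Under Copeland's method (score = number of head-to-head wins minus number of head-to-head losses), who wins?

Ana

Pairwise results:
  Ana vs Gus: Ana wins 20–0.
  Ana vs Fay: Ana wins 18–2.
  Ana vs Eli: Ana wins 18–2.
  Ana vs Hira: Ana wins 20–0.
  Gus vs Fay: Gus wins 11–9.
  Gus vs Eli: Eli wins 20–0.
  Gus vs Hira: Hira wins 17–3.
  Fay vs Eli: Eli wins 11–9.
  Fay vs Hira: Hira wins 18–2.
  Eli vs Hira: Hira wins 17–3.
Copeland scores (wins − losses):
  Ana: 4 − 0 = 4
  Gus: 1 − 3 = -2
  Fay: 0 − 4 = -4
  Eli: 2 − 2 = 0
  Hira: 3 − 1 = 2
Ana has the best Copeland score.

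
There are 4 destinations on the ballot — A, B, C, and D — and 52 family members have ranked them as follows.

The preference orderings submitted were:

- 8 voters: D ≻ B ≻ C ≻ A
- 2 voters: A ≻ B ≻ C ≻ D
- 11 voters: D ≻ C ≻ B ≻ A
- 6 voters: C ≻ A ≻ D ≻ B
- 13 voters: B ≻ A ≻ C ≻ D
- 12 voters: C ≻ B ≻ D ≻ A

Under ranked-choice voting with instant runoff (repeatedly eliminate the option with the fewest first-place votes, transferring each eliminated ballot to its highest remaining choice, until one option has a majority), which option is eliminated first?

A

Round 1: D 19, C 18, B 13, A 2. A has the fewest and is eliminated.
Round 2: D 19, C 18, B 15. B has the fewest and is eliminated.
Round 3: C 33, D 19. C has a majority.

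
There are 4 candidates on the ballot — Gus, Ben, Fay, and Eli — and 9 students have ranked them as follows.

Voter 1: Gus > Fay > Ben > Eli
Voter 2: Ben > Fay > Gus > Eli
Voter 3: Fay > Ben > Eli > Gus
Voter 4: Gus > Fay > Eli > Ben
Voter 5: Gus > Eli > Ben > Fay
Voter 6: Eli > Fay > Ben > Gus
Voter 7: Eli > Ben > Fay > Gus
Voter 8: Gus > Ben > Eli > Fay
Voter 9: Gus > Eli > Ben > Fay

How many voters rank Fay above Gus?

Ballots ranking Fay above Gus: 4.
Ballots ranking Gus above Fay: 5.
So 4 of 9 voters prefer Fay to Gus.

4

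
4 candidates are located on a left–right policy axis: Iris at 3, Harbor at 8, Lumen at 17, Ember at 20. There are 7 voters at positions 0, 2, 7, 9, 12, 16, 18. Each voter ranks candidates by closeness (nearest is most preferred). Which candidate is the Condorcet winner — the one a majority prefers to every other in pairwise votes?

With single-peaked preferences on a line, the Condorcet winner is the candidate closest to the median voter.
The median voter (position 9) is closest to Harbor at 8.
Check: Harbor vs Iris — voters closer to Harbor: 5 of 7.

Harbor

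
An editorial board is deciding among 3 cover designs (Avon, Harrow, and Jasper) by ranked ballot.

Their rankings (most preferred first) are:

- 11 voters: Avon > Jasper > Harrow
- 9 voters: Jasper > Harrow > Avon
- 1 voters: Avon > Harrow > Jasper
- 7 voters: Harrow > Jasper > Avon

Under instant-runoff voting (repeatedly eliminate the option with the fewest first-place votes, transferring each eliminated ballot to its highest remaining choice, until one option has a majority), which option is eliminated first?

Round 1: Avon 12, Jasper 9, Harrow 7. Harrow has the fewest and is eliminated.
Round 2: Jasper 16, Avon 12. Jasper has a majority.

Harrow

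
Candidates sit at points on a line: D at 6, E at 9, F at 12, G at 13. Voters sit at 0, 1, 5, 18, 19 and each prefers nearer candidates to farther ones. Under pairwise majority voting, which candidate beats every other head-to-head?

With single-peaked preferences on a line, the Condorcet winner is the candidate closest to the median voter.
The median voter (position 5) is closest to D at 6.
Check: D vs F — voters closer to D: 3 of 5.

D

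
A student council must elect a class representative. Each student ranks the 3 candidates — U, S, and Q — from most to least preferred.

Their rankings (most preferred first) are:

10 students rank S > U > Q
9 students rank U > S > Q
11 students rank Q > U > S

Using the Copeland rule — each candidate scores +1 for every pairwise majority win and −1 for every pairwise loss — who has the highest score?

Pairwise results:
  U vs S: U wins 20–10.
  U vs Q: U wins 19–11.
  S vs Q: S wins 19–11.
Copeland scores (wins − losses):
  U: 2 − 0 = 2
  S: 1 − 1 = 0
  Q: 0 − 2 = -2
U has the best Copeland score.

U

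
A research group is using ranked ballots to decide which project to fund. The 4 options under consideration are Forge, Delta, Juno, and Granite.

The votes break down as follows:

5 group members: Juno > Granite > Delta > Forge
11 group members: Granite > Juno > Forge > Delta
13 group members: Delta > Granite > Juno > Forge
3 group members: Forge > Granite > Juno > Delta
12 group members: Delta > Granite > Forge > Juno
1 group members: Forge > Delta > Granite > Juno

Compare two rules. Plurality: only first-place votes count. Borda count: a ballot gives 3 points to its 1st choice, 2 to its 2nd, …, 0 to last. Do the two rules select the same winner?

No

Plurality first-place counts: Forge 4, Delta 25, Juno 5, Granite 11 → Delta.
Borda totals: Forge 35, Delta 82, Juno 53, Granite 100 → Granite.
The two rules disagree: plurality picks Delta, Borda picks Granite.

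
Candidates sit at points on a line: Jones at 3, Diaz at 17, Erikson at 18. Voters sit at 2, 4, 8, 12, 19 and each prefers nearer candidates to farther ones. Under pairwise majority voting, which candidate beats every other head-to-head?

With single-peaked preferences on a line, the Condorcet winner is the candidate closest to the median voter.
The median voter (position 8) is closest to Jones at 3.
Check: Jones vs Erikson — voters closer to Jones: 3 of 5.

Jones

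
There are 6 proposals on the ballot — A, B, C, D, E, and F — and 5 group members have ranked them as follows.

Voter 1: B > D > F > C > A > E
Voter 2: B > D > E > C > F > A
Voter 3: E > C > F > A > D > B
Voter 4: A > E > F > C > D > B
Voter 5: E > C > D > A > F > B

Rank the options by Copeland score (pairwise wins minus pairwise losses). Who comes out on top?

E

Pairwise results:
  A vs B: A wins 3–2.
  A vs C: C wins 4–1.
  A vs D: D wins 3–2.
  A vs E: E wins 3–2.
  A vs F: F wins 3–2.
  B vs C: C wins 3–2.
  B vs D: D wins 3–2.
  B vs E: E wins 3–2.
  B vs F: F wins 3–2.
  C vs D: C wins 3–2.
  C vs E: E wins 4–1.
  C vs F: C wins 3–2.
  D vs E: E wins 3–2.
  D vs F: D wins 3–2.
  E vs F: E wins 4–1.
Copeland scores (wins − losses):
  A: 1 − 4 = -3
  B: 0 − 5 = -5
  C: 4 − 1 = 3
  D: 3 − 2 = 1
  E: 5 − 0 = 5
  F: 2 − 3 = -1
E has the best Copeland score.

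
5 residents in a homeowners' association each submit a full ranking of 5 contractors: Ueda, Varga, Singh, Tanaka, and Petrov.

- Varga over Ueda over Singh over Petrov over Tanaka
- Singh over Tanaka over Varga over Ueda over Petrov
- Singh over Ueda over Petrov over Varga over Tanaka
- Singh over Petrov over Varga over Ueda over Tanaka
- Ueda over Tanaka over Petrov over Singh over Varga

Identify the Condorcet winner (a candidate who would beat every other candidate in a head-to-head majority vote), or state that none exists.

Singh

Head-to-head results (5 voters total):
Ueda vs Varga: Varga wins 3–2.
Ueda vs Singh: Singh wins 3–2.
Ueda vs Tanaka: Ueda wins 4–1.
Ueda vs Petrov: Ueda wins 4–1.
Varga vs Singh: Singh wins 4–1.
Varga vs Tanaka: Varga wins 3–2.
Varga vs Petrov: Petrov wins 3–2.
Singh vs Tanaka: Singh wins 4–1.
Singh vs Petrov: Singh wins 4–1.
Tanaka vs Petrov: Petrov wins 3–2.
Singh beats each rival — Ueda (3–2), Varga (4–1), Tanaka (4–1), Petrov (4–1) — so Singh is the Condorcet winner.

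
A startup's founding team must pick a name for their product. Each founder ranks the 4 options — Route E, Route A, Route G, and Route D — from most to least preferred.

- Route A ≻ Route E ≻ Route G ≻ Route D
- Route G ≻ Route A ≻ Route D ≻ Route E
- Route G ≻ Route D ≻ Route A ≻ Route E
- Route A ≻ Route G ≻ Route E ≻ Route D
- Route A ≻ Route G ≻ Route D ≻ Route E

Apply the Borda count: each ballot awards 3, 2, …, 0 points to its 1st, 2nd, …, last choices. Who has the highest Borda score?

Borda scores:
  Route E: 2 + 0 + 0 + 1 + 0 = 3
  Route A: 3 + 2 + 1 + 3 + 3 = 12
  Route G: 1 + 3 + 3 + 2 + 2 = 11
  Route D: 0 + 1 + 2 + 0 + 1 = 4
Route A has the highest total.

Route A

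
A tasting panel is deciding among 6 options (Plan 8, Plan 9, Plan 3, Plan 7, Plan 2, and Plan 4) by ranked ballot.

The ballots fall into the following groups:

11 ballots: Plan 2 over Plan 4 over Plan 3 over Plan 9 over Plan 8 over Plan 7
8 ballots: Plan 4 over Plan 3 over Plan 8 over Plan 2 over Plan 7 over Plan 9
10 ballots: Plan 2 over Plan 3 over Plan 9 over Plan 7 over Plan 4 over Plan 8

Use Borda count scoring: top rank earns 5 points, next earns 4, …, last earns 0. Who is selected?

Borda scores:
  Plan 8: 11·1 + 8·3 + 10·0 = 35
  Plan 9: 11·2 + 8·0 + 10·3 = 52
  Plan 3: 11·3 + 8·4 + 10·4 = 105
  Plan 7: 11·0 + 8·1 + 10·2 = 28
  Plan 2: 11·5 + 8·2 + 10·5 = 121
  Plan 4: 11·4 + 8·5 + 10·1 = 94
Plan 2 has the highest total.

Plan 2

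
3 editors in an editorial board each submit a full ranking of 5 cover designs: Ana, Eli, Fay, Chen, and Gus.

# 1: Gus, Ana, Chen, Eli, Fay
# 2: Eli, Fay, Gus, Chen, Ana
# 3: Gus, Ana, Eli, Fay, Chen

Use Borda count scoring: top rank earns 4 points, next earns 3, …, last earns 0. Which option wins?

Gus

Borda scores:
  Ana: 3 + 0 + 3 = 6
  Eli: 1 + 4 + 2 = 7
  Fay: 0 + 3 + 1 = 4
  Chen: 2 + 1 + 0 = 3
  Gus: 4 + 2 + 4 = 10
Gus has the highest total.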